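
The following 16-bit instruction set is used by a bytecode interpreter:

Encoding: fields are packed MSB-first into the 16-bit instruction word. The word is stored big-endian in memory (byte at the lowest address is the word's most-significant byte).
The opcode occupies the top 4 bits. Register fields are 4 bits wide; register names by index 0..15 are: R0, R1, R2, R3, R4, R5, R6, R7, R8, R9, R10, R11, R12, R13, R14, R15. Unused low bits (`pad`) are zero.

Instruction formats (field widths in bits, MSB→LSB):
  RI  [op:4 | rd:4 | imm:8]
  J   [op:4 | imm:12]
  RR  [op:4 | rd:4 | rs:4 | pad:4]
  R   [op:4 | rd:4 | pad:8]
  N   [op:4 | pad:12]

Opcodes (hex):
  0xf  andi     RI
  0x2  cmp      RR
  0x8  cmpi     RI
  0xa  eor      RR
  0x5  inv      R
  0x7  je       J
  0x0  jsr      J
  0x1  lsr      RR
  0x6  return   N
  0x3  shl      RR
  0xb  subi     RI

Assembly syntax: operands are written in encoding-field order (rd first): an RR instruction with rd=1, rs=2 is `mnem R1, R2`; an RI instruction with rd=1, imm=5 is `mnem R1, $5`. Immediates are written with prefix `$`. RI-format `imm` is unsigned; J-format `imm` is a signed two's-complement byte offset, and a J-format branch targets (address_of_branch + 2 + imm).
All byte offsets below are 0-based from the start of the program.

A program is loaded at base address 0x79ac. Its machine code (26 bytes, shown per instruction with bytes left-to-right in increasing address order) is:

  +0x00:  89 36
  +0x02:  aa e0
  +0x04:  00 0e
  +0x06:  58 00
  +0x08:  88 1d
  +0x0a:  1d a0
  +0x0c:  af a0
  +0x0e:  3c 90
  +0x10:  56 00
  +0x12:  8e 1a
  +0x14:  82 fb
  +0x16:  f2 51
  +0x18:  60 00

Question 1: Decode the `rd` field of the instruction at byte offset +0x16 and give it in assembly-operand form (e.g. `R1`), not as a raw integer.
@+16  big-endian(f2 51) = 0xf251
  top 4b → 0xf → andi [RI]
  [11:8] rd=2 = R2
  [7:0] imm=81 = $81

R2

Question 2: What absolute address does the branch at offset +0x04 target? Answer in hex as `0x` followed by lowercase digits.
+0x04: 00 0e ⇒ word 0x000e (big)
  top 4b → 0x0 → jsr [J]
  [11:0] imm=14 = $14
  target = base 0x79ac + off 0x04 + 2 + imm 14 = 0x79c0

0x79c0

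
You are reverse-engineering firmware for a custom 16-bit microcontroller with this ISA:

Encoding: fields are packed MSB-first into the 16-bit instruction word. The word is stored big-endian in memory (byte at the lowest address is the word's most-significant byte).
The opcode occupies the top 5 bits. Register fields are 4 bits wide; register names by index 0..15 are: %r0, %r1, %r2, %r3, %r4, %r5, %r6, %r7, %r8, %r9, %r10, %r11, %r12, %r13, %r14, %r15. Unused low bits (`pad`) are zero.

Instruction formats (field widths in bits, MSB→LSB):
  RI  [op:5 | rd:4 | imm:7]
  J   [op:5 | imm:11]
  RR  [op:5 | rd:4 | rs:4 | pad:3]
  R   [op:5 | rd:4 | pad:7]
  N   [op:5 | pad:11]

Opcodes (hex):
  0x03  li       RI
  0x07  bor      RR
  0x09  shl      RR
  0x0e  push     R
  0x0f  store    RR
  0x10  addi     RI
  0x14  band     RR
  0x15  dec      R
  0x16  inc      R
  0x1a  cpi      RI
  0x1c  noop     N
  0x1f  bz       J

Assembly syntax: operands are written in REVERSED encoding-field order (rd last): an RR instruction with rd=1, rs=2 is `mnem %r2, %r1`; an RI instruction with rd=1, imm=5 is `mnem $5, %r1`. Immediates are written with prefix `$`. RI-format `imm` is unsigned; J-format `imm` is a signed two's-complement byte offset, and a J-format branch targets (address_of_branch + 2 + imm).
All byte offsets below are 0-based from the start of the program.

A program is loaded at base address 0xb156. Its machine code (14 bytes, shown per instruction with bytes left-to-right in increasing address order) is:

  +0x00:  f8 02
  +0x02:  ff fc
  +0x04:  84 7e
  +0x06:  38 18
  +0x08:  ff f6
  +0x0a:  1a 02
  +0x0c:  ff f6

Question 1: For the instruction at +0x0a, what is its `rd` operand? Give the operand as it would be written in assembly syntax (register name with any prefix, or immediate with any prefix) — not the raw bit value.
%r4

@+0a  big-endian(1a 02) = 0x1a02
  op=0x1a02>>11=0x3 ⇒ li (RI)
  rd@[10:7]=0x4 ⇒ %r4
  imm@[6:0]=0x2 ⇒ $2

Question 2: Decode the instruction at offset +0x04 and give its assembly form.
addi $126, %r8

off 0x04: read 84 7e as big → 0x847e
  op=0x847e>>11=0x10 ⇒ addi (RI)
  rd: (w>>7)&0xf=0x8 → %r8
  imm: (w>>0)&0x7f=0x7e → $126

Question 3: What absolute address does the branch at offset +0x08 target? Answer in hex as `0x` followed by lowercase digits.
0xb156

@+08  big-endian(ff f6) = 0xfff6
  top 5b → 0x1f → bz [J]
  imm: (w>>0)&0x7ff=0x7f6 (s11→-10) → $-10
  target = base 0xb156 + off 0x08 + 2 + imm -10 = 0xb156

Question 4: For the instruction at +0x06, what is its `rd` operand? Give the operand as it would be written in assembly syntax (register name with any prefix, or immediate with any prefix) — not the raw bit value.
%r0

@+06  big-endian(38 18) = 0x3818
  top 5b → 0x7 → bor [RR]
  [10:7] rd=0 = %r0
  [6:3] rs=3 = %r3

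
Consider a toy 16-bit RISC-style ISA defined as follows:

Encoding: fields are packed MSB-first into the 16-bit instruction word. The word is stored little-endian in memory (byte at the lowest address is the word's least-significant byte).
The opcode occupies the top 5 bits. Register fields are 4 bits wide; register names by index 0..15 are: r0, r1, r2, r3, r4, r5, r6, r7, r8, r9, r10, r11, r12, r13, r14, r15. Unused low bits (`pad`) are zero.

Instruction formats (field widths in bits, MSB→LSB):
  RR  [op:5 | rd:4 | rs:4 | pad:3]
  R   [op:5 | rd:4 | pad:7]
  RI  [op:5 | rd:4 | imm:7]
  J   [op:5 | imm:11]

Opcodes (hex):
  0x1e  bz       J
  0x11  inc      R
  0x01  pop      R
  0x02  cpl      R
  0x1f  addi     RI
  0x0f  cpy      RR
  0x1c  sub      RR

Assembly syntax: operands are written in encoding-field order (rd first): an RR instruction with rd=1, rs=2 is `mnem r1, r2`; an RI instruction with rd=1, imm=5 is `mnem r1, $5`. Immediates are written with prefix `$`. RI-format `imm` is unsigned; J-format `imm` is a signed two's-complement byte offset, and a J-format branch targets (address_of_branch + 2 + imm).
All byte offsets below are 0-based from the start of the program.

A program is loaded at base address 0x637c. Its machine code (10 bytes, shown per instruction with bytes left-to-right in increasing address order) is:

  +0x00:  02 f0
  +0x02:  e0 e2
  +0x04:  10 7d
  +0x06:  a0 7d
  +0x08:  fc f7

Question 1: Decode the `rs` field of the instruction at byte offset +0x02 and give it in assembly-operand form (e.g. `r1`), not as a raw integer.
r12

[02] e0 e2 → 0xe2e0
  opcode bits[15:11]=0x1c: sub/RR
  rd: (w>>7)&0xf=0x5 → r5
  rs: (w>>3)&0xf=0xc → r12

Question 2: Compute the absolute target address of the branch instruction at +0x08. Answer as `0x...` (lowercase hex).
0x6382

+0x08: fc f7 ⇒ word 0xf7fc (little)
  op=0xf7fc>>11=0x1e ⇒ bz (J)
  imm@[10:0]=0x7fc (s11→-4) ⇒ $-4
  target = base 0x637c + off 0x08 + 2 + imm -4 = 0x6382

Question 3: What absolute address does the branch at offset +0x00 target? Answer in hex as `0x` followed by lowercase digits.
0x6380

off 0x00: read 02 f0 as little → 0xf002
  opcode bits[15:11]=0x1e: bz/J
  imm: (w>>0)&0x7ff=0x2 → $2
  target = base 0x637c + off 0x00 + 2 + imm 2 = 0x6380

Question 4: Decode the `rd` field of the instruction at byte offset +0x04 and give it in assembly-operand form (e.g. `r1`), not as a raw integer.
[04] 10 7d → 0x7d10
  top 5b → 0xf → cpy [RR]
  rd@[10:7]=0xa ⇒ r10
  rs@[6:3]=0x2 ⇒ r2

r10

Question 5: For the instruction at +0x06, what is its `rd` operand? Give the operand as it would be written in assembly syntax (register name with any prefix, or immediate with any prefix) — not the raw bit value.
r11

[06] a0 7d → 0x7da0
  op=0x7da0>>11=0xf ⇒ cpy (RR)
  rd: (w>>7)&0xf=0xb → r11
  rs: (w>>3)&0xf=0x4 → r4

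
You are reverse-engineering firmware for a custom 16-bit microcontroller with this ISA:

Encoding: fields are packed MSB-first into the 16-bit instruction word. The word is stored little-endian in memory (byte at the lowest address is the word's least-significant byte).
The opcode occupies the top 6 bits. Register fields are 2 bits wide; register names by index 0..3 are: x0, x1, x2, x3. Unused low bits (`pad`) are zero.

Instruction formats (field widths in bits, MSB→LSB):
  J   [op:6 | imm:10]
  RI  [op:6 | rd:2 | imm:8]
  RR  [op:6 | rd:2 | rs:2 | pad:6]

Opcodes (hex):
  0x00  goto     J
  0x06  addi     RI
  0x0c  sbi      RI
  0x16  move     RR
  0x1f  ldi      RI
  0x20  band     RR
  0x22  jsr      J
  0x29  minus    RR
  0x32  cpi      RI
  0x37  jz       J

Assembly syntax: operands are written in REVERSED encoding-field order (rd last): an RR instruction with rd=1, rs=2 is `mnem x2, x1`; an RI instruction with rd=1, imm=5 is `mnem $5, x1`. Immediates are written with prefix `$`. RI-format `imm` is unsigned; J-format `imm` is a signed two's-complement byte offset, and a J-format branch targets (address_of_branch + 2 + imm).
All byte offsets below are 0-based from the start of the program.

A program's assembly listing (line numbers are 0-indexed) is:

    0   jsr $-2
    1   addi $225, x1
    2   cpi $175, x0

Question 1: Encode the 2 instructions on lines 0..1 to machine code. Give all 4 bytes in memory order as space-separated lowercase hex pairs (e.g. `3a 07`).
fe 8b e1 19

line 0 (jsr): pack op=0x22:6|imm=-2:10 = 0x8bfe; little→ fe 8b
line 1 (addi): pack op=0x6:6|rd=1:2|imm=225:8 = 0x19e1; little→ e1 19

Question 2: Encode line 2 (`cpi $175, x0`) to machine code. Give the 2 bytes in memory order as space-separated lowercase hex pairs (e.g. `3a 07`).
af c8

line 2 (cpi): pack op=0x32:6|rd=0:2|imm=175:8 = 0xc8af; little→ af c8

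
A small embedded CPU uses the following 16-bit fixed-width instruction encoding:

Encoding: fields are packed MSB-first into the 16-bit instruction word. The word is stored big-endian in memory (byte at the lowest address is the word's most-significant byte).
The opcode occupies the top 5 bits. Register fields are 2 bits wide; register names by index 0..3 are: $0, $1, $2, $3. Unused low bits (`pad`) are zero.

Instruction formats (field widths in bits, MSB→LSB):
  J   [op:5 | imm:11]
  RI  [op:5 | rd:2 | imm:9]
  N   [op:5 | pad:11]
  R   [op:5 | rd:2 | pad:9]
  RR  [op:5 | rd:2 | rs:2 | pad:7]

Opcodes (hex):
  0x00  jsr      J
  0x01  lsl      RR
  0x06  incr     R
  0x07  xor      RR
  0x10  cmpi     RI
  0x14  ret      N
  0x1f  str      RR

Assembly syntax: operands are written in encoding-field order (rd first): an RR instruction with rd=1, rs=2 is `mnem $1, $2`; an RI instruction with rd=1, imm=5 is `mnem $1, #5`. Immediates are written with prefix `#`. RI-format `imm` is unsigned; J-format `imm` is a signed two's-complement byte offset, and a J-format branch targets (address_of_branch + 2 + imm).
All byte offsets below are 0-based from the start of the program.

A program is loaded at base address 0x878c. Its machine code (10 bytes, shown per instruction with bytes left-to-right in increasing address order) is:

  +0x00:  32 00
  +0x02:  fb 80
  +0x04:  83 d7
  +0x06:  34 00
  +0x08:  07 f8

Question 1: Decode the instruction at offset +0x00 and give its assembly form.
off 0x00: read 32 00 as big → 0x3200
  opcode bits[15:11]=0x6: incr/R
  rd@[10:9]=0x1 ⇒ $1

incr $1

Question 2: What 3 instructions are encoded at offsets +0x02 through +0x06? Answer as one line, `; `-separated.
+0x02: fb 80 ⇒ word 0xfb80 (big)
  top 5b → 0x1f → str [RR]
  rd: (w>>9)&0x3=0x1 → $1
  rs: (w>>7)&0x3=0x3 → $3
+0x04: 83 d7 ⇒ word 0x83d7 (big)
  top 5b → 0x10 → cmpi [RI]
  rd: (w>>9)&0x3=0x1 → $1
  imm: (w>>0)&0x1ff=0x1d7 → #471
+0x06: 34 00 ⇒ word 0x3400 (big)
  top 5b → 0x6 → incr [R]
  rd: (w>>9)&0x3=0x2 → $2

str $1, $3; cmpi $1, #471; incr $2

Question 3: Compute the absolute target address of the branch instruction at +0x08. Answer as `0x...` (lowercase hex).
[08] 07 f8 → 0x07f8
  op=0x07f8>>11=0x0 ⇒ jsr (J)
  [10:0] imm=2040 (s11→-8) = #-8
  target = base 0x878c + off 0x08 + 2 + imm -8 = 0x878e

0x878e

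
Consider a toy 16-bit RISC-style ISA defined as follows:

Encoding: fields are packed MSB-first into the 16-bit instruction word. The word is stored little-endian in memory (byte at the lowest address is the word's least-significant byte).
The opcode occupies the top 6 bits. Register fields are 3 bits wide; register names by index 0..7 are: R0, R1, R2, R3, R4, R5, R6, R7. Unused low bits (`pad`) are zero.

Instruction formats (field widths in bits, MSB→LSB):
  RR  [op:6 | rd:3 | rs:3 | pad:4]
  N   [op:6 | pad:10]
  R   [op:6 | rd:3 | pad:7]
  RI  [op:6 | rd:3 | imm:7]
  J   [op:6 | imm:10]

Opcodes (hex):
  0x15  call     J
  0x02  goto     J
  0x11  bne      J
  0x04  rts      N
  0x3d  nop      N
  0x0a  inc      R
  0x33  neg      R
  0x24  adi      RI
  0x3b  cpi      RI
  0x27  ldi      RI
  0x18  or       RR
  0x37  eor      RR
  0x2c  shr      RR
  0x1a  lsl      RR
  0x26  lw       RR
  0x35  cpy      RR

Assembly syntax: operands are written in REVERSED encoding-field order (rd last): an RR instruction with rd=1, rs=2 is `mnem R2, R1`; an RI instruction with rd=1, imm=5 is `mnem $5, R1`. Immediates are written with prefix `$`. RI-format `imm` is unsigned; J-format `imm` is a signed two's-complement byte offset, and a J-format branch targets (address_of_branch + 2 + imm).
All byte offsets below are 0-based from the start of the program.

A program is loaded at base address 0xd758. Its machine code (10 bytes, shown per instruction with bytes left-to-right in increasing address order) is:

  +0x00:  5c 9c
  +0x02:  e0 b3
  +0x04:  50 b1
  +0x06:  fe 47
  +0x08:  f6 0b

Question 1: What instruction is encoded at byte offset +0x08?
off 0x08: read f6 0b as little → 0x0bf6
  op=0x0bf6>>10=0x2 ⇒ goto (J)
  imm@[9:0]=0x3f6 (s10→-10) ⇒ $-10

goto $-10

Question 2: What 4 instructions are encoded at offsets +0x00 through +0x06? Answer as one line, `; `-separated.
[00] 5c 9c → 0x9c5c
  top 6b → 0x27 → ldi [RI]
  [9:7] rd=0 = R0
  [6:0] imm=92 = $92
[02] e0 b3 → 0xb3e0
  top 6b → 0x2c → shr [RR]
  [9:7] rd=7 = R7
  [6:4] rs=6 = R6
[04] 50 b1 → 0xb150
  top 6b → 0x2c → shr [RR]
  [9:7] rd=2 = R2
  [6:4] rs=5 = R5
[06] fe 47 → 0x47fe
  top 6b → 0x11 → bne [J]
  [9:0] imm=1022 (s10→-2) = $-2

ldi $92, R0; shr R6, R7; shr R5, R2; bne $-2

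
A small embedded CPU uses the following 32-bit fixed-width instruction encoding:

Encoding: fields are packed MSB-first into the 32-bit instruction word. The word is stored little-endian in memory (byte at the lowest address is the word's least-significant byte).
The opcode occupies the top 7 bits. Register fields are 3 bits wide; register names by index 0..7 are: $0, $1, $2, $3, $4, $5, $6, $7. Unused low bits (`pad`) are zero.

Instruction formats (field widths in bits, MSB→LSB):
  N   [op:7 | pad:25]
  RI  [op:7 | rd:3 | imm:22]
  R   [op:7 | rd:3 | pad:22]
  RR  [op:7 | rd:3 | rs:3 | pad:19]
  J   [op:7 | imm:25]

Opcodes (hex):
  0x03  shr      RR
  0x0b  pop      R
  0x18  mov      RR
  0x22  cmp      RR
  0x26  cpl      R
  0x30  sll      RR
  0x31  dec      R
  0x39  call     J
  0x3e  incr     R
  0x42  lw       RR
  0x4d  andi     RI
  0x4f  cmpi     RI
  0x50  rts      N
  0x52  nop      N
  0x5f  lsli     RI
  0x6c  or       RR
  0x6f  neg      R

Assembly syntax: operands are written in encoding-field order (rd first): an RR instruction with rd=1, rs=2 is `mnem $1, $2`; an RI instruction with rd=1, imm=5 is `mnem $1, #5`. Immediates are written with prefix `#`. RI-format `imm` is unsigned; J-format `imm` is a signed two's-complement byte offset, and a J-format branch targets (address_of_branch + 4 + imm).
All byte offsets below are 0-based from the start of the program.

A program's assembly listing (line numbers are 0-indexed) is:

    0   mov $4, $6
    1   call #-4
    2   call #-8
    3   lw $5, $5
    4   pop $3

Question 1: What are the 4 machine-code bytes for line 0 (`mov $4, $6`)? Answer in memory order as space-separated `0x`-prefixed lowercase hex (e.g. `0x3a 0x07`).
0x00 0x00 0x30 0x31

line 0 (mov): pack op=0x18:7|rd=4:3|rs=6:3|pad=0:19 = 0x31300000; little→ 00 00 30 31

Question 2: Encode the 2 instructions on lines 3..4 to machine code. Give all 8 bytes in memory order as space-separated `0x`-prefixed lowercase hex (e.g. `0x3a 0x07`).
0x00 0x00 0x68 0x85 0x00 0x00 0xc0 0x16

L3: lw op=0x42:7|rd=5:3|rs=5:3|pad=0:19 ⇒ 0x85680000 ⇒ little 00 00 68 85
L4: pop op=0xb:7|rd=3:3|pad=0:22 ⇒ 0x16c00000 ⇒ little 00 00 c0 16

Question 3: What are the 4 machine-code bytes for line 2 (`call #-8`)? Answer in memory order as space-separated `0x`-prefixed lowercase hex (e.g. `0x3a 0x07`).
0xf8 0xff 0xff 0x73

line 2 (call): pack op=0x39:7|imm=-8:25 = 0x73fffff8; little→ f8 ff ff 73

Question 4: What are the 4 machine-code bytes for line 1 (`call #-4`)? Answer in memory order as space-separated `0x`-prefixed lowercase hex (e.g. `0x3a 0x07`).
0xfc 0xff 0xff 0x73

1. call fields op=0x39:7|imm=-4:25 → word 73fffffch → fc ff ff 73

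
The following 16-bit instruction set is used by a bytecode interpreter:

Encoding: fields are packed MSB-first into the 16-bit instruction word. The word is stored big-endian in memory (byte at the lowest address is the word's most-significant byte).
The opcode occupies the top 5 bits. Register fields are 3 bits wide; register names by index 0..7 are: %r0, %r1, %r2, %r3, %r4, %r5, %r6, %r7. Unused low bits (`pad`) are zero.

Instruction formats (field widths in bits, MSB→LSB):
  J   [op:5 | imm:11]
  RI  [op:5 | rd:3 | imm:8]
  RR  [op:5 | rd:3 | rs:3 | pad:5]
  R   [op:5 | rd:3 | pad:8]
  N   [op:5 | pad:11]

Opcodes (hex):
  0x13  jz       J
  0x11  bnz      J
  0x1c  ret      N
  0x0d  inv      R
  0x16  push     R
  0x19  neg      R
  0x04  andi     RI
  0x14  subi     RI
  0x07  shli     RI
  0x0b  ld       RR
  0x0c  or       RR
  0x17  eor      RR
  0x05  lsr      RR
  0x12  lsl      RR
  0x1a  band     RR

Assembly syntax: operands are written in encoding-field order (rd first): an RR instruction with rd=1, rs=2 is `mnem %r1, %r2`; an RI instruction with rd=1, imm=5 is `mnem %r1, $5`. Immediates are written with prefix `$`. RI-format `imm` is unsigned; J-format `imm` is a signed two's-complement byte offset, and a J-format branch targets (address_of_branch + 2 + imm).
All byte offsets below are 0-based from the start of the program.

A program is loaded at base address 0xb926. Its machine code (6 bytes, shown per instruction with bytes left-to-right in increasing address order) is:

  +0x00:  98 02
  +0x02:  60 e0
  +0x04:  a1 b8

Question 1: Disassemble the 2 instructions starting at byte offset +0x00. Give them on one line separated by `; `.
jz $2; or %r0, %r7

@+00  big-endian(98 02) = 0x9802
  opcode bits[15:11]=0x13: jz/J
  imm: (w>>0)&0x7ff=0x2 → $2
@+02  big-endian(60 e0) = 0x60e0
  opcode bits[15:11]=0xc: or/RR
  rd: (w>>8)&0x7=0x0 → %r0
  rs: (w>>5)&0x7=0x7 → %r7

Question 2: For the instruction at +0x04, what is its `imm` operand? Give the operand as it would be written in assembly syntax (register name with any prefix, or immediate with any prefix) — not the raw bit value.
+0x04: a1 b8 ⇒ word 0xa1b8 (big)
  op=0xa1b8>>11=0x14 ⇒ subi (RI)
  [10:8] rd=1 = %r1
  [7:0] imm=184 = $184

$184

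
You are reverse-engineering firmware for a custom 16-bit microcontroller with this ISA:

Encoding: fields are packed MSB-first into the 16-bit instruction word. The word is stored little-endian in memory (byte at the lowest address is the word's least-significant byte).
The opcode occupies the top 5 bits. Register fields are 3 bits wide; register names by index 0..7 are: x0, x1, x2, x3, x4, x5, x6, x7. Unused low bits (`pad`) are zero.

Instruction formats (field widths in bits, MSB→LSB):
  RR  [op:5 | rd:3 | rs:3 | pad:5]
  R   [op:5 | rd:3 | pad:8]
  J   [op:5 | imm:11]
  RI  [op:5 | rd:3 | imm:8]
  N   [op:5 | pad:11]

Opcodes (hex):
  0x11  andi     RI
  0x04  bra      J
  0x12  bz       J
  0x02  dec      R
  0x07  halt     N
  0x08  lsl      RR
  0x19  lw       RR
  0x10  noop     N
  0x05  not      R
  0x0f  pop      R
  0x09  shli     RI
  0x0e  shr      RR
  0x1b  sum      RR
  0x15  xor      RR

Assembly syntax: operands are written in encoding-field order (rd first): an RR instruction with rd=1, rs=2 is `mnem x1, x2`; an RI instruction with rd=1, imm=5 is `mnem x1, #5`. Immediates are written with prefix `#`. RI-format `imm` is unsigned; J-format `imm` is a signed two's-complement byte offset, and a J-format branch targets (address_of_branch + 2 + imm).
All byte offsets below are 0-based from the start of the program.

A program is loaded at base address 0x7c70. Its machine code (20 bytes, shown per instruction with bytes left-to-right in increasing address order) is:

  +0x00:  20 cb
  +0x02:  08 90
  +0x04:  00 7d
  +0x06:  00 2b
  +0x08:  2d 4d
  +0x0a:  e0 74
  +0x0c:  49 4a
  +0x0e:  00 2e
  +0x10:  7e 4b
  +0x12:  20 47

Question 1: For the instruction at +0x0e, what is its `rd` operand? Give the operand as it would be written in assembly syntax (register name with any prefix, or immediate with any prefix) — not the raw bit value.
off 0x0e: read 00 2e as little → 0x2e00
  top 5b → 0x5 → not [R]
  rd: (w>>8)&0x7=0x6 → x6

x6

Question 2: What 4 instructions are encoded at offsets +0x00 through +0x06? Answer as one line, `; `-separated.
@+00  little-endian(20 cb) = 0xcb20
  top 5b → 0x19 → lw [RR]
  [10:8] rd=3 = x3
  [7:5] rs=1 = x1
@+02  little-endian(08 90) = 0x9008
  top 5b → 0x12 → bz [J]
  [10:0] imm=8 = #8
@+04  little-endian(00 7d) = 0x7d00
  top 5b → 0xf → pop [R]
  [10:8] rd=5 = x5
@+06  little-endian(00 2b) = 0x2b00
  top 5b → 0x5 → not [R]
  [10:8] rd=3 = x3

lw x3, x1; bz #8; pop x5; not x3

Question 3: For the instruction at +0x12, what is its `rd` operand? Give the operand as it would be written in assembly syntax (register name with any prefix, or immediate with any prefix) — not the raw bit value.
[12] 20 47 → 0x4720
  op=0x4720>>11=0x8 ⇒ lsl (RR)
  rd: (w>>8)&0x7=0x7 → x7
  rs: (w>>5)&0x7=0x1 → x1

x7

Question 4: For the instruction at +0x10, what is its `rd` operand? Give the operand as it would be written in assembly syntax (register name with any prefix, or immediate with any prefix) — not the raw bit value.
off 0x10: read 7e 4b as little → 0x4b7e
  opcode bits[15:11]=0x9: shli/RI
  rd@[10:8]=0x3 ⇒ x3
  imm@[7:0]=0x7e ⇒ #126

x3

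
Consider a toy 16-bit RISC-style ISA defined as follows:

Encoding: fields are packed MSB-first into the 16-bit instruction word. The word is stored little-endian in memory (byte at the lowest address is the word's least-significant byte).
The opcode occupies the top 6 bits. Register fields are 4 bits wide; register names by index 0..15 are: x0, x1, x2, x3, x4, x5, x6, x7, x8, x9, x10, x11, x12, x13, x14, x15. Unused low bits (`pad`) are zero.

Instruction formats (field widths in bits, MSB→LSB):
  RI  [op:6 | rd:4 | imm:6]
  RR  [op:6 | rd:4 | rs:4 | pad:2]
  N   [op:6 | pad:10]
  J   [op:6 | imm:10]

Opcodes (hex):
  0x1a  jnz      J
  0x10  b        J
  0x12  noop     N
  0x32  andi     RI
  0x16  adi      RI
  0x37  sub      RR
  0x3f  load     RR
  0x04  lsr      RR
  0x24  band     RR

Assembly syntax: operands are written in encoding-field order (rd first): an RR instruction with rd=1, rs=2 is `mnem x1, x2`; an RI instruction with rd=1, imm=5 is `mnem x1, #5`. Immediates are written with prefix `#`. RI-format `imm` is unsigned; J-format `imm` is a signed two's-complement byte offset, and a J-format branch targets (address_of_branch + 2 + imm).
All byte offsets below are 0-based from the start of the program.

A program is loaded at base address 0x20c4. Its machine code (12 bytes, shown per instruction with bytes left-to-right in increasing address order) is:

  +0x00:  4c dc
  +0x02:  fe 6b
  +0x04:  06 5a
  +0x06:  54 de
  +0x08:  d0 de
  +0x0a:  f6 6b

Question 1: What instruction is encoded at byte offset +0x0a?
@+0a  little-endian(f6 6b) = 0x6bf6
  opcode bits[15:10]=0x1a: jnz/J
  imm: (w>>0)&0x3ff=0x3f6 (s10→-10) → #-10

jnz #-10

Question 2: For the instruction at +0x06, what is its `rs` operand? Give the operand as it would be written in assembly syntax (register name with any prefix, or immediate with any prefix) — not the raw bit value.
[06] 54 de → 0xde54
  top 6b → 0x37 → sub [RR]
  rd@[9:6]=0x9 ⇒ x9
  rs@[5:2]=0x5 ⇒ x5

x5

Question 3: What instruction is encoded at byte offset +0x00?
@+00  little-endian(4c dc) = 0xdc4c
  opcode bits[15:10]=0x37: sub/RR
  [9:6] rd=1 = x1
  [5:2] rs=3 = x3

sub x1, x3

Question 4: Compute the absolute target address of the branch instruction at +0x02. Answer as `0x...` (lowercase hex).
0x20c6

off 0x02: read fe 6b as little → 0x6bfe
  top 6b → 0x1a → jnz [J]
  imm: (w>>0)&0x3ff=0x3fe (s10→-2) → #-2
  target = base 0x20c4 + off 0x02 + 2 + imm -2 = 0x20c6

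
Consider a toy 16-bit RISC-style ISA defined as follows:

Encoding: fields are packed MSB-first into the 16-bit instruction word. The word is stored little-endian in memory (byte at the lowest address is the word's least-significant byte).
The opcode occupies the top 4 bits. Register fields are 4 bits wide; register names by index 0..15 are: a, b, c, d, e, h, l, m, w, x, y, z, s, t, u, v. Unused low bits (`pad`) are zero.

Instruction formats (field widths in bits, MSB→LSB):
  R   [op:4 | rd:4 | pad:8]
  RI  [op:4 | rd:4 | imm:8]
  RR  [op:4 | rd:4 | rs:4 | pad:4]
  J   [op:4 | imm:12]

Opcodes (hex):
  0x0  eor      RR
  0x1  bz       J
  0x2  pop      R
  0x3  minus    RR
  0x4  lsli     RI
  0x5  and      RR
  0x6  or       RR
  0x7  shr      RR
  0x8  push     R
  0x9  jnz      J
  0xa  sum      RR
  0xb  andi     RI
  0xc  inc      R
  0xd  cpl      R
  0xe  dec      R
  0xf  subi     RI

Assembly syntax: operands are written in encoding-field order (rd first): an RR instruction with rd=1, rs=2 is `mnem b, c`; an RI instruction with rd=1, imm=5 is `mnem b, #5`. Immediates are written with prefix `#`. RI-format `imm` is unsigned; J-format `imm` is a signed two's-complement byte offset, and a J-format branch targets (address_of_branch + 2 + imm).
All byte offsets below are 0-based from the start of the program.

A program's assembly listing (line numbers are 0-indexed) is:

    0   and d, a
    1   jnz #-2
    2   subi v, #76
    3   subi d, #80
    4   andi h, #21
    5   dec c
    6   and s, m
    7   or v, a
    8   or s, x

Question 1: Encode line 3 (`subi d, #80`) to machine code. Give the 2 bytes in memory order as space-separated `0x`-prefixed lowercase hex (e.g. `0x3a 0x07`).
L3: subi op=0xf:4|rd=3:4|imm=80:8 ⇒ 0xf350 ⇒ little 50 f3

0x50 0xf3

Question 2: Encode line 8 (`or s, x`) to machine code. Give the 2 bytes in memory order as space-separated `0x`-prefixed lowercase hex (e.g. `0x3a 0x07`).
line 8 (or): pack op=0x6:4|rd=12:4|rs=9:4|pad=0:4 = 0x6c90; little→ 90 6c

0x90 0x6c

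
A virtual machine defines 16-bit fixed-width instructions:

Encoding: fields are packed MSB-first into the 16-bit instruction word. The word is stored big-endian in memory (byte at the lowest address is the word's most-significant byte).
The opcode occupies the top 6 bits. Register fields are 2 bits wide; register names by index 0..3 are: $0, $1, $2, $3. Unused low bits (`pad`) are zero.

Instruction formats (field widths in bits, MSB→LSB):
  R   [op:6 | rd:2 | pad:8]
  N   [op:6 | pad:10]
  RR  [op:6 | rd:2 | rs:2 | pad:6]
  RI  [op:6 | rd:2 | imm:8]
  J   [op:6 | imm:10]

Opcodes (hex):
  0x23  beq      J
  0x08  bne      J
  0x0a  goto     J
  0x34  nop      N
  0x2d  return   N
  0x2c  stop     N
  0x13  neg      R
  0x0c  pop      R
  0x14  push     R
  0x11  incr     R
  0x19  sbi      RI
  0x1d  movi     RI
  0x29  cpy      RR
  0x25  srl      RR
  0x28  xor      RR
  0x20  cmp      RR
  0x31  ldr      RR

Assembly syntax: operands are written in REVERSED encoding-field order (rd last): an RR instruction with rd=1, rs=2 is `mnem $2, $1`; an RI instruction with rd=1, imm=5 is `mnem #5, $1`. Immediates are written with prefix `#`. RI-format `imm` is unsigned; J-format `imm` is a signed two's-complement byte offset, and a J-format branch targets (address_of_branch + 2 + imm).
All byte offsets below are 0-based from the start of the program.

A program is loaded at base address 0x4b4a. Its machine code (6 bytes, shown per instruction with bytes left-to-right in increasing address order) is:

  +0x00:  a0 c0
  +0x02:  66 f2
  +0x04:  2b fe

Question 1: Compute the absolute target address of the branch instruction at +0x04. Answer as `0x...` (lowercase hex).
@+04  big-endian(2b fe) = 0x2bfe
  op=0x2bfe>>10=0xa ⇒ goto (J)
  imm@[9:0]=0x3fe (s10→-2) ⇒ #-2
  target = base 0x4b4a + off 0x04 + 2 + imm -2 = 0x4b4e

0x4b4e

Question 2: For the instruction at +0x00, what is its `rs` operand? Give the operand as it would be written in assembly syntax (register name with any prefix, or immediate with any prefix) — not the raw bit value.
@+00  big-endian(a0 c0) = 0xa0c0
  op=0xa0c0>>10=0x28 ⇒ xor (RR)
  [9:8] rd=0 = $0
  [7:6] rs=3 = $3

$3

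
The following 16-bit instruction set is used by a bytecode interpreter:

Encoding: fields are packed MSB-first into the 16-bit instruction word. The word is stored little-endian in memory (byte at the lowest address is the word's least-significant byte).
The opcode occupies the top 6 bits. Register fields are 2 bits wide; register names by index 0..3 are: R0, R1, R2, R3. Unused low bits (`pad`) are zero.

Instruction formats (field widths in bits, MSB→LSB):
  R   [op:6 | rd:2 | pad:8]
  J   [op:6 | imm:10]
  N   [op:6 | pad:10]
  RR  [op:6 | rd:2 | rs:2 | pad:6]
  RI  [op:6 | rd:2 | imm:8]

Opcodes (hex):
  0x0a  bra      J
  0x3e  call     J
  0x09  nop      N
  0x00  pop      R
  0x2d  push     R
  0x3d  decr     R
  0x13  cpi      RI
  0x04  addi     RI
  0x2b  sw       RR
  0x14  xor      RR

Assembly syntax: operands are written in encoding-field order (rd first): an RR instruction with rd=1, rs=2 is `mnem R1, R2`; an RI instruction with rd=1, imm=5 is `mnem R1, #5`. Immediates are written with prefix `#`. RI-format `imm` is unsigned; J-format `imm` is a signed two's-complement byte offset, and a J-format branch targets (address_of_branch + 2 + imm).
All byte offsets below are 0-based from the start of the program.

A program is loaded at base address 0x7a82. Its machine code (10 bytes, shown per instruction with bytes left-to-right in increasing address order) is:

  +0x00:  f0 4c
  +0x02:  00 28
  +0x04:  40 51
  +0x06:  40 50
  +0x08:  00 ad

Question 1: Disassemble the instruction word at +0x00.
cpi R0, #240

off 0x00: read f0 4c as little → 0x4cf0
  op=0x4cf0>>10=0x13 ⇒ cpi (RI)
  [9:8] rd=0 = R0
  [7:0] imm=240 = #240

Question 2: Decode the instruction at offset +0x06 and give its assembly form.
+0x06: 40 50 ⇒ word 0x5040 (little)
  opcode bits[15:10]=0x14: xor/RR
  [9:8] rd=0 = R0
  [7:6] rs=1 = R1

xor R0, R1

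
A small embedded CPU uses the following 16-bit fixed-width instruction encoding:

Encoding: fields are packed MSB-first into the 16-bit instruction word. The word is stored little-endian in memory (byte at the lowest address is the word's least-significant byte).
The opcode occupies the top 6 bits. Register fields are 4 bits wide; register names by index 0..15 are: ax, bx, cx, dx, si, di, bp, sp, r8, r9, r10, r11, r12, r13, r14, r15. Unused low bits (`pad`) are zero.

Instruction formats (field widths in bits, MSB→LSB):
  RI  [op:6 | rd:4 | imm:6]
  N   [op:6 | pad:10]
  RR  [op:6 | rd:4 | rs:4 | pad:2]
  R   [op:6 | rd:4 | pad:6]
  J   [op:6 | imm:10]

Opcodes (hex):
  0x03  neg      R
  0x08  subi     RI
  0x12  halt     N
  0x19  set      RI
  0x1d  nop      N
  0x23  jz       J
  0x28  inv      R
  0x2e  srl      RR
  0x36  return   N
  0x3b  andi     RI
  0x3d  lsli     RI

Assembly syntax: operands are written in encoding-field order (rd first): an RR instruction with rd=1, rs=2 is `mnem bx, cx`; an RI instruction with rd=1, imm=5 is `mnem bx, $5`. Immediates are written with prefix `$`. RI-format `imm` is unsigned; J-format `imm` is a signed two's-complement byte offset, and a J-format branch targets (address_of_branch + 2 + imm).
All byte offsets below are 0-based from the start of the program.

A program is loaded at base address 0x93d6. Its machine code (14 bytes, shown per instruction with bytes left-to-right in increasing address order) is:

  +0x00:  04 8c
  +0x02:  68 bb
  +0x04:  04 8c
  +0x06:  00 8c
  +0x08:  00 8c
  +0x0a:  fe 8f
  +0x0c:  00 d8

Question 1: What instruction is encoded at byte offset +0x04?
off 0x04: read 04 8c as little → 0x8c04
  opcode bits[15:10]=0x23: jz/J
  imm: (w>>0)&0x3ff=0x4 → $4

jz $4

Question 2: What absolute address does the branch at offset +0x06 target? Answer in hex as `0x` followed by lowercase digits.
+0x06: 00 8c ⇒ word 0x8c00 (little)
  top 6b → 0x23 → jz [J]
  [9:0] imm=0 = $0
  target = base 0x93d6 + off 0x06 + 2 + imm 0 = 0x93de

0x93de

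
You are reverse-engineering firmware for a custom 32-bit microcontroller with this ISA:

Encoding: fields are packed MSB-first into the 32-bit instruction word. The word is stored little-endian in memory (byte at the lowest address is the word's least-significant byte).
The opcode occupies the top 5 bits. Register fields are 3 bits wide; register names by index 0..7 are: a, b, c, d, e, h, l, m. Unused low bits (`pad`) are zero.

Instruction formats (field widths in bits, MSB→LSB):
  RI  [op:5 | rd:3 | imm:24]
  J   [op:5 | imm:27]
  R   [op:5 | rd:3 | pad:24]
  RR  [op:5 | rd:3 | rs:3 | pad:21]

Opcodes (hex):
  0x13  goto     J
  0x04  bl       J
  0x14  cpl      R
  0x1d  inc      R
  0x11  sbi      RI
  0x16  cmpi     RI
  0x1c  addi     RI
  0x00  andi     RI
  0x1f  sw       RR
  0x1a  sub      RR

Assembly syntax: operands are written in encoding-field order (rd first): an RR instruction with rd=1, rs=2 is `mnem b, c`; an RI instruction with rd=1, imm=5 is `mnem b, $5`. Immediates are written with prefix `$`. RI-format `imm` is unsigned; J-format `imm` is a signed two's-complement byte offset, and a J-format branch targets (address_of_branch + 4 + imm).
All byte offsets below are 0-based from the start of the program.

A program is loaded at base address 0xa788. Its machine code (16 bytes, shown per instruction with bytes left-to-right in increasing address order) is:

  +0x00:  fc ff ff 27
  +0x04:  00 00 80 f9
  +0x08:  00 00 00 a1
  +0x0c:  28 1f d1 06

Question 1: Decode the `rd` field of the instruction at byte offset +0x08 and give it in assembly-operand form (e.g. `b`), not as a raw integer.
+0x08: 00 00 00 a1 ⇒ word 0xa1000000 (little)
  top 5b → 0x14 → cpl [R]
  rd@[26:24]=0x1 ⇒ b

b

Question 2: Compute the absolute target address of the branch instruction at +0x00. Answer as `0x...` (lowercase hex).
[00] fc ff ff 27 → 0x27fffffc
  op=0x27fffffc>>27=0x4 ⇒ bl (J)
  imm: (w>>0)&0x7ffffff=0x7fffffc (s27→-4) → $-4
  target = base 0xa788 + off 0x00 + 4 + imm -4 = 0xa788

0xa788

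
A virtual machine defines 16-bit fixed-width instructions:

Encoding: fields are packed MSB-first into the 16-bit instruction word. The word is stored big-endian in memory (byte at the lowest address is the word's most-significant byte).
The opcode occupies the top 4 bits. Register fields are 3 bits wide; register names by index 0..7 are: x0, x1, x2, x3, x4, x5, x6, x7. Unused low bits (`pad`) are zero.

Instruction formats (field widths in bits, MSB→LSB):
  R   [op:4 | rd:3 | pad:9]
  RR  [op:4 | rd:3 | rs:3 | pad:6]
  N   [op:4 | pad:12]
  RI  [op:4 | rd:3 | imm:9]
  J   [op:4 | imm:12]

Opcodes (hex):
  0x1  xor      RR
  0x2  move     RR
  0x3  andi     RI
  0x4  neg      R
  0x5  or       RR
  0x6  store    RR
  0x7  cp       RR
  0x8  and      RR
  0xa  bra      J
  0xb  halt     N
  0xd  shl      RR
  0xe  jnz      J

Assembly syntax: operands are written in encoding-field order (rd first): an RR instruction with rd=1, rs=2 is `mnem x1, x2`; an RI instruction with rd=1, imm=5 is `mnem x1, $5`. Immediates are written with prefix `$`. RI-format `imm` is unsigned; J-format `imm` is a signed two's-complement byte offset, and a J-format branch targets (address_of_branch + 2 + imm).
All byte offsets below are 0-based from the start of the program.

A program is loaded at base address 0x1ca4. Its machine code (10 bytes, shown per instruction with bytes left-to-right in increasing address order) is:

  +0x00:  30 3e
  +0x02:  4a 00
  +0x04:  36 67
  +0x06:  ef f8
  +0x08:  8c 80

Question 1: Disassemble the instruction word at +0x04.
andi x3, $103

off 0x04: read 36 67 as big → 0x3667
  opcode bits[15:12]=0x3: andi/RI
  [11:9] rd=3 = x3
  [8:0] imm=103 = $103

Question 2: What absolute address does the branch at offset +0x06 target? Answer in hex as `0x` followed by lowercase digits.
0x1ca4

+0x06: ef f8 ⇒ word 0xeff8 (big)
  op=0xeff8>>12=0xe ⇒ jnz (J)
  imm@[11:0]=0xff8 (s12→-8) ⇒ $-8
  target = base 0x1ca4 + off 0x06 + 2 + imm -8 = 0x1ca4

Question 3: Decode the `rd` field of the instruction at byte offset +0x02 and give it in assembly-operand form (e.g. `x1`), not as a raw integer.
+0x02: 4a 00 ⇒ word 0x4a00 (big)
  opcode bits[15:12]=0x4: neg/R
  [11:9] rd=5 = x5

x5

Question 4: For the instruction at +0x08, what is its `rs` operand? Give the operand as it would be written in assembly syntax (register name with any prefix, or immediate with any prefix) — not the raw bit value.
@+08  big-endian(8c 80) = 0x8c80
  top 4b → 0x8 → and [RR]
  [11:9] rd=6 = x6
  [8:6] rs=2 = x2

x2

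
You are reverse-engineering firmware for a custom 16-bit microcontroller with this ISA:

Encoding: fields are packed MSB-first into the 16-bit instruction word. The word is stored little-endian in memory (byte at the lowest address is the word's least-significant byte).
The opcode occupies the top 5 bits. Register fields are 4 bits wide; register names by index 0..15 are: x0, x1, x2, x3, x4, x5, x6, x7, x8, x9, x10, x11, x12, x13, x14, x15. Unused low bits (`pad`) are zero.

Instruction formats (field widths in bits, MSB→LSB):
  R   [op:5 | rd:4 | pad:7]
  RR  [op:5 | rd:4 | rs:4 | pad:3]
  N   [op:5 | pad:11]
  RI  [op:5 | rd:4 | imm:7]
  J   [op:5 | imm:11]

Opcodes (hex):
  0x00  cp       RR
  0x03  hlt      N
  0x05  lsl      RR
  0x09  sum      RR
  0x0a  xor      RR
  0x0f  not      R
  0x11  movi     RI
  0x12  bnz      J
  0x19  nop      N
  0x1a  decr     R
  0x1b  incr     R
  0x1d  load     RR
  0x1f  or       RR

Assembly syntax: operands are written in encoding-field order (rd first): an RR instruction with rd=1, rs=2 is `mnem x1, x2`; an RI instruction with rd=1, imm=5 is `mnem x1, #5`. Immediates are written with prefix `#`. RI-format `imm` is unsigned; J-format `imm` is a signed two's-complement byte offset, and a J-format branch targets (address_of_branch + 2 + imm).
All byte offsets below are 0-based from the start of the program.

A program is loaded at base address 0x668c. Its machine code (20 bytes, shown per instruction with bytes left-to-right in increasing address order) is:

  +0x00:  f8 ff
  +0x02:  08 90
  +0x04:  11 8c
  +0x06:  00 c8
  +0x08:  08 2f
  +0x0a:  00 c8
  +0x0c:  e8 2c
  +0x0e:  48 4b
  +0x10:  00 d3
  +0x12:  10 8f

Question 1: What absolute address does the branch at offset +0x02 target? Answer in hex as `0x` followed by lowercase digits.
@+02  little-endian(08 90) = 0x9008
  opcode bits[15:11]=0x12: bnz/J
  [10:0] imm=8 = #8
  target = base 0x668c + off 0x02 + 2 + imm 8 = 0x6698

0x6698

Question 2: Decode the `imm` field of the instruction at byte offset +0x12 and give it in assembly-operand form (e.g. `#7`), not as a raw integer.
#16

off 0x12: read 10 8f as little → 0x8f10
  opcode bits[15:11]=0x11: movi/RI
  rd: (w>>7)&0xf=0xe → x14
  imm: (w>>0)&0x7f=0x10 → #16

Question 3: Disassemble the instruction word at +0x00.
or x15, x15

+0x00: f8 ff ⇒ word 0xfff8 (little)
  opcode bits[15:11]=0x1f: or/RR
  rd@[10:7]=0xf ⇒ x15
  rs@[6:3]=0xf ⇒ x15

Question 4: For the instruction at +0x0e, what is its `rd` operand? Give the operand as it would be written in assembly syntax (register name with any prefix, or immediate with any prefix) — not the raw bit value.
+0x0e: 48 4b ⇒ word 0x4b48 (little)
  op=0x4b48>>11=0x9 ⇒ sum (RR)
  rd: (w>>7)&0xf=0x6 → x6
  rs: (w>>3)&0xf=0x9 → x9

x6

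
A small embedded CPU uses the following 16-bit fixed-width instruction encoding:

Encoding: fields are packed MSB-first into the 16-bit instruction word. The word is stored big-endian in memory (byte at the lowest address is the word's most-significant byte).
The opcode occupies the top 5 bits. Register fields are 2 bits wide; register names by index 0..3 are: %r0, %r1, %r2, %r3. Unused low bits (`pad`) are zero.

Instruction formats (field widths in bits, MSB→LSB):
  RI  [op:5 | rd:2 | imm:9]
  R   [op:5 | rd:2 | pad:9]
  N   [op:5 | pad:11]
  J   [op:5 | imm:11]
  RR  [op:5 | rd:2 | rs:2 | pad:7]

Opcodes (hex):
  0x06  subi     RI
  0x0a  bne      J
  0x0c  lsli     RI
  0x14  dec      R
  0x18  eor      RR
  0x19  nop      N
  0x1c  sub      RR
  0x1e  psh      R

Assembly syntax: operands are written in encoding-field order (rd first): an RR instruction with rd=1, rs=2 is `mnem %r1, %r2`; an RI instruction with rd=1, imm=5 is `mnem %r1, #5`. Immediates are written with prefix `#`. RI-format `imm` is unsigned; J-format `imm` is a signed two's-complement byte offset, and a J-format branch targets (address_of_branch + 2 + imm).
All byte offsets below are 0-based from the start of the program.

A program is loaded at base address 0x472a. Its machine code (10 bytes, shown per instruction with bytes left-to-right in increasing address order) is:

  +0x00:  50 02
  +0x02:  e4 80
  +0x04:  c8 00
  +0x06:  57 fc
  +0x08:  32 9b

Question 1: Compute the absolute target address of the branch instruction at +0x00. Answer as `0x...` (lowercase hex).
@+00  big-endian(50 02) = 0x5002
  top 5b → 0xa → bne [J]
  imm: (w>>0)&0x7ff=0x2 → #2
  target = base 0x472a + off 0x00 + 2 + imm 2 = 0x472e

0x472e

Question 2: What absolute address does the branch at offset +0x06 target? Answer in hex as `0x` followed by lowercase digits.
+0x06: 57 fc ⇒ word 0x57fc (big)
  op=0x57fc>>11=0xa ⇒ bne (J)
  [10:0] imm=2044 (s11→-4) = #-4
  target = base 0x472a + off 0x06 + 2 + imm -4 = 0x472e

0x472e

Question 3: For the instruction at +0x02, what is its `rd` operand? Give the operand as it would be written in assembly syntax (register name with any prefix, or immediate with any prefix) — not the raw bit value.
off 0x02: read e4 80 as big → 0xe480
  opcode bits[15:11]=0x1c: sub/RR
  rd@[10:9]=0x2 ⇒ %r2
  rs@[8:7]=0x1 ⇒ %r1

%r2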